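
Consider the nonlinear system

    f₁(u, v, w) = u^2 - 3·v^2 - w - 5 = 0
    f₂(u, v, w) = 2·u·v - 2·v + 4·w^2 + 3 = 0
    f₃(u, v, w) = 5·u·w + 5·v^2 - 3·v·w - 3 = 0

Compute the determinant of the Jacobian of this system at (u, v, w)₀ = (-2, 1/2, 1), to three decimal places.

J = [[2·u, -6·v, -1], [2·v, 2·u - 2, 8·w], [5·w, 10·v - 3·w, 5·u - 3·v]].
At the point, J = [[-4.000, -3.000, -1.000], [1.000, -6.000, 8.000], [5.000, 2.000, -11.500]].
det J = -398.500.

-398.500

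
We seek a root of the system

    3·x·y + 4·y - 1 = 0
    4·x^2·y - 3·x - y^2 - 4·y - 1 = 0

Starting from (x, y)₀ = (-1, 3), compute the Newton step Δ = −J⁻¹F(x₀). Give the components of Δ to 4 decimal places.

(-0.1852, -0.3333)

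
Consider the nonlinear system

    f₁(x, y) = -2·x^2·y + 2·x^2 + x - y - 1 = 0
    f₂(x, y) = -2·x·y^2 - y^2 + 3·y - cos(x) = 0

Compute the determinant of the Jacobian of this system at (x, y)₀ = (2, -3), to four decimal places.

935.1837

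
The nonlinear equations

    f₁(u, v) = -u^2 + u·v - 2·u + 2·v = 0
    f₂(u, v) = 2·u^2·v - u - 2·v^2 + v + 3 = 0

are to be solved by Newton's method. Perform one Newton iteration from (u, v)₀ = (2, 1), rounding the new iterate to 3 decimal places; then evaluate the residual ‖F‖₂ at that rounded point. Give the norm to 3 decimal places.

3.250

At (2, 1): F = (-4.000, 8.000).
Jacobian J = [[-2·u + v - 2, u + 2], [4·u·v - 1, 2·u^2 - 4·v + 1]].
At the point, J = [[-5.000, 4.000], [7.000, 5.000]] (det J = -53.000).
Solving J·Δ = −F gives Δ = (-0.981, -0.226).
Then the next iterate is (u, v)₁ = (1.019, 0.774).
Re-evaluating at (1.019, 0.774): F = (-0.73965, 3.16423), so ‖F‖₂ = 3.250.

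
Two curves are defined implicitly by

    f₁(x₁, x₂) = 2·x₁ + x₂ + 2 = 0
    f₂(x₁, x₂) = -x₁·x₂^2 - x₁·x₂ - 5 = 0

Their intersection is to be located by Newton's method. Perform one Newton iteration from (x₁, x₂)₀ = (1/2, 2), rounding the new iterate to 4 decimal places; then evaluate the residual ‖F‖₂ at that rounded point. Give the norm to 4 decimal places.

At (1/2, 2): F = (5.0000, -8.0000).
Jacobian J = [[2, 1], [-x₂^2 - x₂, -2·x₁·x₂ - x₁]].
At the point, J = [[2.0000, 1.0000], [-6.0000, -2.5000]] (det J = 1.0000).
Solving J·Δ = −F gives Δ = (4.5000, -14.0000).
Then the next iterate is (x₁, x₂)₁ = (5.0000, -12.0000).
Re-evaluating at (5.0000, -12.0000): F = (0.0000, -665.0000), so ‖F‖₂ = 665.0000.

665.0000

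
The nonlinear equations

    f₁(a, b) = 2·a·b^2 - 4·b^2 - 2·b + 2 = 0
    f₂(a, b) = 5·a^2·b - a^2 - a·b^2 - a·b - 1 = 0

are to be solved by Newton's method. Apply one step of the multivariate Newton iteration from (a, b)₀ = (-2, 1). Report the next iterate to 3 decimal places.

At (-2, 1): F = (-8.000, 19.000).
Jacobian J = [[2·b^2, 4·a·b - 8·b - 2], [10·a·b - 2·a - b^2 - b, 5·a^2 - 2·a·b - a]].
At the point, J = [[2.000, -18.000], [-18.000, 26.000]] (det J = -272.000).
Solving J·Δ = −F gives Δ = (0.493, -0.390).
Then the next iterate is (a, b)₁ = (-1.507, 0.610).

(-1.507, 0.610)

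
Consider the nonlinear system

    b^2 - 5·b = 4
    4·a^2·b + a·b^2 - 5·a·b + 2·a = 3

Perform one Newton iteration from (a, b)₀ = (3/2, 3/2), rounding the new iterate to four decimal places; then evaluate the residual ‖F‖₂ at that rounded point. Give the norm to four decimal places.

39.6021

At (3/2, 3/2): F = (-9.2500, 5.6250).
Jacobian J = [[0, 2·b - 5], [8·a·b + b^2 - 5·b + 2, 4·a^2 + 2·a·b - 5·a]].
At the point, J = [[0.0000, -2.0000], [14.7500, 6.0000]] (det J = 29.5000).
Solving J·Δ = −F gives Δ = (1.5000, -4.6250).
Then the next iterate is (a, b)₁ = (3.0000, -3.1250).
Re-evaluating at (3.0000, -3.1250): F = (21.390625, -33.328125), so ‖F‖₂ = 39.6021.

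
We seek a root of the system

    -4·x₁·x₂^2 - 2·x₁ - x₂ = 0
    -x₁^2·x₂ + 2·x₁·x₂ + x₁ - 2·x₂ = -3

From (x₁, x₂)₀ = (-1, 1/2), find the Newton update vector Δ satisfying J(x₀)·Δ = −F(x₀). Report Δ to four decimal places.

At (-1, 1/2): F = (2.5000, -0.5000).
Jacobian J = [[-4·x₂^2 - 2, -8·x₁·x₂ - 1], [-2·x₁·x₂ + 2·x₂ + 1, -x₁^2 + 2·x₁ - 2]].
At the point, J = [[-3.0000, 3.0000], [3.0000, -5.0000]] (det J = 6.0000).
Solving J·Δ = −F gives Δ = (1.8333, 1.0000).

(1.8333, 1.0000)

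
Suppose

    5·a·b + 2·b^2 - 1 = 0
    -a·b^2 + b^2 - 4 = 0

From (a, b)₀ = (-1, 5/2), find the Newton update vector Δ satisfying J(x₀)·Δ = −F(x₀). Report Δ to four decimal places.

At (-1, 5/2): F = (-1.0000, 8.5000).
Jacobian J = [[5·b, 5·a + 4·b], [-b^2, -2·a·b + 2·b]].
At the point, J = [[12.5000, 5.0000], [-6.2500, 10.0000]] (det J = 156.2500).
Solving J·Δ = −F gives Δ = (0.3360, -0.6400).

(0.3360, -0.6400)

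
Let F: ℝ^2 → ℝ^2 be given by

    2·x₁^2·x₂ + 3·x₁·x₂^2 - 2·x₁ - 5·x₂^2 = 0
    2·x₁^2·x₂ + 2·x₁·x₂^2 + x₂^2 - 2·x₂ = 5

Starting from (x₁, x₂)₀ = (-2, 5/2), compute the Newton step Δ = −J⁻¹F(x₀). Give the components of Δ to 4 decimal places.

(-0.0263, -0.9503)

At (-2, 5/2): F = (-44.7500, -8.7500).
Jacobian J = [[4·x₁·x₂ + 3·x₂^2 - 2, 2·x₁^2 + 6·x₁·x₂ - 10·x₂], [4·x₁·x₂ + 2·x₂^2, 2·x₁^2 + 4·x₁·x₂ + 2·x₂ - 2]].
At the point, J = [[-3.2500, -47.0000], [-7.5000, -9.0000]] (det J = -323.2500).
Solving J·Δ = −F gives Δ = (-0.0263, -0.9503).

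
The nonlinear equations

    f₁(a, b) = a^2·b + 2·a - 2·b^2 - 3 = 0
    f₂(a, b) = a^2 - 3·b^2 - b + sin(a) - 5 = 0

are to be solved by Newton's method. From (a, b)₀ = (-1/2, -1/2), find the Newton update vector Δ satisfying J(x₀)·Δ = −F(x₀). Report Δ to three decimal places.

(-0.584, 2.704)

At (-1/2, -1/2): F = (-4.625, -5.47943).
Jacobian J = [[2·a·b + 2, a^2 - 4·b], [2·a + cos(a), -6·b - 1]].
At the point, J = [[2.500, 2.250], [-0.12242, 2.000]] (det J = 5.27544).
Solving J·Δ = −F gives Δ = (-0.584, 2.704).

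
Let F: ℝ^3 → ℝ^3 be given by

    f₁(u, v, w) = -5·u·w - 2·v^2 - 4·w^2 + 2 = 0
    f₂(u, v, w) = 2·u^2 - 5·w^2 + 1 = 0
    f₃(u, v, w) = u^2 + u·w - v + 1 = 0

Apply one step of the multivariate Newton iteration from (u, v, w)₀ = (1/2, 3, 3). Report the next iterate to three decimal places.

(0.356, 1.445, 1.540)

At (1/2, 3, 3): F = (-59.500, -43.500, -0.250).
Jacobian J = [[-5·w, -4·v, -5·u - 8·w], [4·u, 0, -10·w], [2·u + w, -1, u]].
At the point, J = [[-15.000, -12.000, -26.500], [2.000, 0.000, -30.000], [4.000, -1.000, 0.500]] (det J = 1955.000).
Solving J·Δ = −F gives Δ = (-0.144, -1.555, -1.460).
Then the next iterate is (u, v, w)₁ = (0.356, 1.445, 1.540).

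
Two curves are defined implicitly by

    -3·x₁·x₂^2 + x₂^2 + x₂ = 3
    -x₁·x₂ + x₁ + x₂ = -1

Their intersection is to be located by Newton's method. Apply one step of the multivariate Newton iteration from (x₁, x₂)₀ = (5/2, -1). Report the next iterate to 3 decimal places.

(0.191, -0.745)

At (5/2, -1): F = (-10.500, 5.000).
Jacobian J = [[-3·x₂^2, -6·x₁·x₂ + 2·x₂ + 1], [-x₂ + 1, -x₁ + 1]].
At the point, J = [[-3.000, 14.000], [2.000, -1.500]] (det J = -23.500).
Solving J·Δ = −F gives Δ = (-2.309, 0.255).
Then the next iterate is (x₁, x₂)₁ = (0.191, -0.745).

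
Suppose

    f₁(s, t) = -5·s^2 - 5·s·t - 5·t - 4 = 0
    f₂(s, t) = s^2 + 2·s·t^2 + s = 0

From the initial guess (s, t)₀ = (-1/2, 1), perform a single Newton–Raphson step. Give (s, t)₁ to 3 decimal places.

At (-1/2, 1): F = (-7.750, -1.250).
Jacobian J = [[-10·s - 5·t, -5·s - 5], [2·s + 2·t^2 + 1, 4·s·t]].
At the point, J = [[0.000, -2.500], [2.000, -2.000]] (det J = 5.000).
Solving J·Δ = −F gives Δ = (-2.475, -3.100).
Then the next iterate is (s, t)₁ = (-2.975, -2.100).

(-2.975, -2.100)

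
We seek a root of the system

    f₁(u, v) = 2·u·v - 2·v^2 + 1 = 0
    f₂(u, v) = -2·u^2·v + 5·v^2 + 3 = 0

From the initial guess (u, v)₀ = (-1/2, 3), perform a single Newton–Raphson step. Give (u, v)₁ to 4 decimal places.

(-0.5569, 1.4353)

At (-1/2, 3): F = (-20.0000, 46.5000).
Jacobian J = [[2·v, 2·u - 4·v], [-4·u·v, -2·u^2 + 10·v]].
At the point, J = [[6.0000, -13.0000], [6.0000, 29.5000]] (det J = 255.0000).
Solving J·Δ = −F gives Δ = (-0.0569, -1.5647).
Then the next iterate is (u, v)₁ = (-0.5569, 1.4353).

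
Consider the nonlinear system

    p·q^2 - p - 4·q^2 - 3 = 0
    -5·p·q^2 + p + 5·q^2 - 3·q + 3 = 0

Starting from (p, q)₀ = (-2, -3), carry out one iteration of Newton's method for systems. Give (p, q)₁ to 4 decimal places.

(-1.8750, -1.5000)

At (-2, -3): F = (-55.0000, 145.0000).
Jacobian J = [[q^2 - 1, 2·p·q - 8·q], [-5·q^2 + 1, -10·p·q + 10·q - 3]].
At the point, J = [[8.0000, 36.0000], [-44.0000, -93.0000]] (det J = 840.0000).
Solving J·Δ = −F gives Δ = (0.1250, 1.5000).
Then the next iterate is (p, q)₁ = (-1.8750, -1.5000).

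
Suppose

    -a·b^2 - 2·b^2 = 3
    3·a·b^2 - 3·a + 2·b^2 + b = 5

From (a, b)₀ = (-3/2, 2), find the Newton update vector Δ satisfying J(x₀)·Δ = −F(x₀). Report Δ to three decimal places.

At (-3/2, 2): F = (-5.000, -8.500).
Jacobian J = [[-b^2, -2·a·b - 4·b], [3·b^2 - 3, 6·a·b + 4·b + 1]].
At the point, J = [[-4.000, -2.000], [9.000, -9.000]] (det J = 54.000).
Solving J·Δ = −F gives Δ = (-0.519, -1.463).

(-0.519, -1.463)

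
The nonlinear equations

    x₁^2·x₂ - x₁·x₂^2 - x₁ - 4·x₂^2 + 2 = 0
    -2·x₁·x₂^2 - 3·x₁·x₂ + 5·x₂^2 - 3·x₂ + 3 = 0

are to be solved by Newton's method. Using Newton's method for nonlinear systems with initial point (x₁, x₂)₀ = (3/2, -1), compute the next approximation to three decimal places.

At (3/2, -1): F = (-7.250, 12.500).
Jacobian J = [[2·x₁·x₂ - x₂^2 - 1, x₁^2 - 2·x₁·x₂ - 8·x₂], [-2·x₂^2 - 3·x₂, -4·x₁·x₂ - 3·x₁ + 10·x₂ - 3]].
At the point, J = [[-5.000, 13.250], [1.000, -11.500]] (det J = 44.250).
Solving J·Δ = −F gives Δ = (1.859, 1.249).
Then the next iterate is (x₁, x₂)₁ = (3.359, 0.249).

(3.359, 0.249)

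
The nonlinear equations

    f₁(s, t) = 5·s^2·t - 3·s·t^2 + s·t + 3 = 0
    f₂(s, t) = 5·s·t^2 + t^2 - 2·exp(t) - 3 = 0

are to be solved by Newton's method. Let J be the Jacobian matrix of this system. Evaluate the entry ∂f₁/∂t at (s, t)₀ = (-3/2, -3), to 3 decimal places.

∂f₁/∂t = 5·s^2 - 6·s·t + s.
At (-3/2, -3) this is -17.250.

-17.250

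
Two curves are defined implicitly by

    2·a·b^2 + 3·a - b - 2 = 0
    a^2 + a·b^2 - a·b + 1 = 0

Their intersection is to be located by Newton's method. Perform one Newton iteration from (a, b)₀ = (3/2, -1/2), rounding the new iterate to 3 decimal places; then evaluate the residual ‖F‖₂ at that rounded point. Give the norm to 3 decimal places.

1.389

At (3/2, -1/2): F = (3.750, 4.375).
Jacobian J = [[2·b^2 + 3, 4·a·b - 1], [2·a + b^2 - b, 2·a·b - a]].
At the point, J = [[3.500, -4.000], [3.750, -3.000]] (det J = 4.500).
Solving J·Δ = −F gives Δ = (-1.389, -0.278).
Then the next iterate is (a, b)₁ = (0.111, -0.778).
Re-evaluating at (0.111, -0.778): F = (-0.75463, 1.16587), so ‖F‖₂ = 1.389.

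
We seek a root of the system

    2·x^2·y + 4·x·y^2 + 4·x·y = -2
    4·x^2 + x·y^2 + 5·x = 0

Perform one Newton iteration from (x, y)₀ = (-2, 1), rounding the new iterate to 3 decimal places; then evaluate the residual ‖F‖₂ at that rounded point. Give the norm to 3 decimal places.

At (-2, 1): F = (-6.000, 4.000).
Jacobian J = [[4·x·y + 4·y^2 + 4·y, 2·x^2 + 8·x·y + 4·x], [8·x + y^2 + 5, 2·x·y]].
At the point, J = [[0.000, -16.000], [-10.000, -4.000]] (det J = -160.000).
Solving J·Δ = −F gives Δ = (0.550, -0.375).
Then the next iterate is (x, y)₁ = (-1.450, 0.625).
Re-evaluating at (-1.450, 0.625): F = (-1.26250, 0.59359), so ‖F‖₂ = 1.395.

1.395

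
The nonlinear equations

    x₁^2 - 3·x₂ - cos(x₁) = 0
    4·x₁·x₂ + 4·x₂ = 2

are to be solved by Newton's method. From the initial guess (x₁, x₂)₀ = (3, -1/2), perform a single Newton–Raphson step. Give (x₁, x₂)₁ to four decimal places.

(1.3325, -0.0834)

At (3, -1/2): F = (11.489992, -10.0000).
Jacobian J = [[2·x₁ + sin(x₁), -3], [4·x₂, 4·x₁ + 4]].
At the point, J = [[6.141120, -3.0000], [-2.0000, 16.0000]] (det J = 92.257920).
Solving J·Δ = −F gives Δ = (-1.6675, 0.4166).
Then the next iterate is (x₁, x₂)₁ = (1.3325, -0.0834).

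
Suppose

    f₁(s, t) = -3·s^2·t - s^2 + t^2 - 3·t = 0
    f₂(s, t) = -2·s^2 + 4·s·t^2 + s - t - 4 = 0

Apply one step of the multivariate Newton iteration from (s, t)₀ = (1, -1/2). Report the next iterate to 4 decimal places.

At (1, -1/2): F = (2.2500, -3.5000).
Jacobian J = [[-6·s·t - 2·s, -3·s^2 + 2·t - 3], [-4·s + 4·t^2 + 1, 8·s·t - 1]].
At the point, J = [[1.0000, -7.0000], [-2.0000, -5.0000]] (det J = -19.0000).
Solving J·Δ = −F gives Δ = (-1.8816, 0.0526).
Then the next iterate is (s, t)₁ = (-0.8816, -0.4474).

(-0.8816, -0.4474)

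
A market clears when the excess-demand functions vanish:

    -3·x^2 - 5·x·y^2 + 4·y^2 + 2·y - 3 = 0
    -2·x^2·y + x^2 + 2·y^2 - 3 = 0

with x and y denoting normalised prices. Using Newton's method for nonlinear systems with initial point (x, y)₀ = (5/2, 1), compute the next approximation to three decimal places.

At (5/2, 1): F = (-28.250, -7.250).
Jacobian J = [[-6·x - 5·y^2, -10·x·y + 8·y + 2], [-4·x·y + 2·x, -2·x^2 + 4·y]].
At the point, J = [[-20.000, -15.000], [-5.000, -8.500]] (det J = 95.000).
Solving J·Δ = −F gives Δ = (-1.383, -0.039).
Then the next iterate is (x, y)₁ = (1.117, 0.961).

(1.117, 0.961)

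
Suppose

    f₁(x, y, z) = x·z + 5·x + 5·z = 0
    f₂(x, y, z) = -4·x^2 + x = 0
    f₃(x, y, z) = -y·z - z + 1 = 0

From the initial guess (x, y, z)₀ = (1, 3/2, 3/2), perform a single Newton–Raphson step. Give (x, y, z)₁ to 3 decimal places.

(0.571, 2.782, -0.369)

At (1, 3/2, 3/2): F = (14.000, -3.000, -2.750).
Jacobian J = [[z + 5, 0, x + 5], [-8·x + 1, 0, 0], [0, -z, -y - 1]].
At the point, J = [[6.500, 0.000, 6.000], [-7.000, 0.000, 0.000], [0.000, -1.500, -2.500]] (det J = 63.000).
Solving J·Δ = −F gives Δ = (-0.429, 1.282, -1.869).
Then the next iterate is (x, y, z)₁ = (0.571, 2.782, -0.369).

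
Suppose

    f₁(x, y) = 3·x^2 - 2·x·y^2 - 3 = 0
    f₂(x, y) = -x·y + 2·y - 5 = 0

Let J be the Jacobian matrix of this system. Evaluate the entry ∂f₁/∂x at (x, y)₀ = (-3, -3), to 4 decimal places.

-36.0000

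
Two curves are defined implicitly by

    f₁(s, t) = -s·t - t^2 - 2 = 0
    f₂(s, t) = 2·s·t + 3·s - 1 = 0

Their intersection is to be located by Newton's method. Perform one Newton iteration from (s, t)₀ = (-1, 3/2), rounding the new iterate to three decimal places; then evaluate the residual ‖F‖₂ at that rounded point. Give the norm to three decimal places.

3.014

At (-1, 3/2): F = (-2.750, -7.000).
Jacobian J = [[-t, -s - 2·t], [2·t + 3, 2·s]].
At the point, J = [[-1.500, -2.000], [6.000, -2.000]] (det J = 15.000).
Solving J·Δ = −F gives Δ = (0.567, -1.800).
Then the next iterate is (s, t)₁ = (-0.433, -0.300).
Re-evaluating at (-0.433, -0.300): F = (-2.21990, -2.03920), so ‖F‖₂ = 3.014.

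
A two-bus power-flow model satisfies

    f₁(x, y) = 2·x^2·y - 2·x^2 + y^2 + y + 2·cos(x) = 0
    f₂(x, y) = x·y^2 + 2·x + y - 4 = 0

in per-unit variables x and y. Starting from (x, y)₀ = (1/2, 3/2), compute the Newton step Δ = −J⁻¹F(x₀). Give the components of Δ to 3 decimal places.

(0.845, -1.287)

At (1/2, 3/2): F = (5.75517, -0.375).
Jacobian J = [[4·x·y - 4·x - 2·sin(x), 2·x^2 + 2·y + 1], [y^2 + 2, 2·x·y + 1]].
At the point, J = [[0.04115, 4.500], [4.250, 2.500]] (det J = -19.02213).
Solving J·Δ = −F gives Δ = (0.845, -1.287).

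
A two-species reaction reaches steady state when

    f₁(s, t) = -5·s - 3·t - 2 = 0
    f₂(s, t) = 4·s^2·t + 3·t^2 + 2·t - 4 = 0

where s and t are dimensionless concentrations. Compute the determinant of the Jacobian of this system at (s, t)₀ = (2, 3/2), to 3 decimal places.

J = [[-5, -3], [8·s·t, 4·s^2 + 6·t + 2]].
At the point, J = [[-5.000, -3.000], [24.000, 27.000]].
det J = -63.000.

-63.000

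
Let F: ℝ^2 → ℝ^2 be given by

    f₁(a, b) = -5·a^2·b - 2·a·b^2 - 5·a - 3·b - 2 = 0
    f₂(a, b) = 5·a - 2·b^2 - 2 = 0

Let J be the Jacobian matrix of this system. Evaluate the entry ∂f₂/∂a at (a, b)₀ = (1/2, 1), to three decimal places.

5.000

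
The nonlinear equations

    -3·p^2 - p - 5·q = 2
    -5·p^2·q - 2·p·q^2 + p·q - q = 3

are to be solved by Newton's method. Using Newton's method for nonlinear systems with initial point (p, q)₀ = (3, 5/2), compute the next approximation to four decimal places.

(0.3924, 3.5088)

At (3, 5/2): F = (-44.5000, -148.0000).
Jacobian J = [[-6·p - 1, -5], [-10·p·q - 2·q^2 + q, -5·p^2 - 4·p·q + p - 1]].
At the point, J = [[-19.0000, -5.0000], [-85.0000, -73.0000]] (det J = 962.0000).
Solving J·Δ = −F gives Δ = (-2.6076, 1.0088).
Then the next iterate is (p, q)₁ = (0.3924, 3.5088).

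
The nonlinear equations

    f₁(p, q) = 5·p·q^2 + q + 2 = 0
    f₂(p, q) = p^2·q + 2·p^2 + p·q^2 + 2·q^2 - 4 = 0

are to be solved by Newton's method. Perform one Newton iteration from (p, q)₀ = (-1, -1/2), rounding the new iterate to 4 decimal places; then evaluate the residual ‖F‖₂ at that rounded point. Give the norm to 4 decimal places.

1.4589

At (-1, -1/2): F = (0.2500, -2.2500).
Jacobian J = [[5·q^2, 10·p·q + 1], [2·p·q + 4·p + q^2, p^2 + 2·p·q + 4·q]].
At the point, J = [[1.2500, 6.0000], [-2.7500, 0.0000]] (det J = 16.5000).
Solving J·Δ = −F gives Δ = (-0.8182, 0.1288).
Then the next iterate is (p, q)₁ = (-1.8182, -0.3712).
Re-evaluating at (-1.8182, -0.3712): F = (0.376156, 1.409621), so ‖F‖₂ = 1.4589.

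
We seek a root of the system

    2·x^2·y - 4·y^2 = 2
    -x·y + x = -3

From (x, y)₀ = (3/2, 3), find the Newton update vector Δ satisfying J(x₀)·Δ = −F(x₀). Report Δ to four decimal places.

(0.5568, -0.7424)

At (3/2, 3): F = (-24.5000, 0.0000).
Jacobian J = [[4·x·y, 2·x^2 - 8·y], [-y + 1, -x]].
At the point, J = [[18.0000, -19.5000], [-2.0000, -1.5000]] (det J = -66.0000).
Solving J·Δ = −F gives Δ = (0.5568, -0.7424).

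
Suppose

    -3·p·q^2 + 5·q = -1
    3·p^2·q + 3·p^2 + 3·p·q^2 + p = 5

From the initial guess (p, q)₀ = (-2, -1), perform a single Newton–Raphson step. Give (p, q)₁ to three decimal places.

At (-2, -1): F = (2.000, -13.000).
Jacobian J = [[-3·q^2, -6·p·q + 5], [6·p·q + 6·p + 3·q^2 + 1, 3·p^2 + 6·p·q]].
At the point, J = [[-3.000, -7.000], [4.000, 24.000]] (det J = -44.000).
Solving J·Δ = −F gives Δ = (-0.977, 0.705).
Then the next iterate is (p, q)₁ = (-2.977, -0.295).

(-2.977, -0.295)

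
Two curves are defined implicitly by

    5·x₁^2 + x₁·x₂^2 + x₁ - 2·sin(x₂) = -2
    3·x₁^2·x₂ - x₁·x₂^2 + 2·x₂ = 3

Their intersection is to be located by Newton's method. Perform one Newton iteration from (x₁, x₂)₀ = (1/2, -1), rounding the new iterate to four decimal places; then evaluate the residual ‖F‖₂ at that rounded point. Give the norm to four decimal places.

3.2749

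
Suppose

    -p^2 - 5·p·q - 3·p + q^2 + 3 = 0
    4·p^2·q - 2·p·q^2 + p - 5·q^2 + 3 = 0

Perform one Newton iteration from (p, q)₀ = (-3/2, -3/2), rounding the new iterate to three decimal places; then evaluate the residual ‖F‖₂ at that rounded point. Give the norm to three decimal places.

4.851

At (-3/2, -3/2): F = (-3.750, -16.500).
Jacobian J = [[-2·p - 5·q - 3, -5·p + 2·q], [8·p·q - 2·q^2 + 1, 4·p^2 - 4·p·q - 10·q]].
At the point, J = [[7.500, 4.500], [14.500, 15.000]] (det J = 47.250).
Solving J·Δ = −F gives Δ = (-0.381, 1.468).
Then the next iterate is (p, q)₁ = (-1.881, -0.032).
Re-evaluating at (-1.881, -0.032): F = (4.80490, 0.66485), so ‖F‖₂ = 4.851.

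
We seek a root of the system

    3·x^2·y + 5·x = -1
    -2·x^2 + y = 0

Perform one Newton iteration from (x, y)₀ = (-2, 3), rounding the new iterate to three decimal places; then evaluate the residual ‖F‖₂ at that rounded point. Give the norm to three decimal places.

7.556

At (-2, 3): F = (27.000, -5.000).
Jacobian J = [[6·x·y + 5, 3·x^2], [-4·x, 1]].
At the point, J = [[-31.000, 12.000], [8.000, 1.000]] (det J = -127.000).
Solving J·Δ = −F gives Δ = (0.685, -0.480).
Then the next iterate is (x, y)₁ = (-1.315, 2.520).
Re-evaluating at (-1.315, 2.520): F = (7.49794, -0.93845), so ‖F‖₂ = 7.556.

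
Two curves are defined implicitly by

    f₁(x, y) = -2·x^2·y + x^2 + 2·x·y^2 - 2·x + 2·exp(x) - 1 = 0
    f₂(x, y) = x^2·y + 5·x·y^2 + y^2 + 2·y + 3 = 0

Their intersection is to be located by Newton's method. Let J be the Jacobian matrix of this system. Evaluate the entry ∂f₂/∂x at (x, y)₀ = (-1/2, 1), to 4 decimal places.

∂f₂/∂x = 2·x·y + 5·y^2.
At (-1/2, 1) this is 4.0000.

4.0000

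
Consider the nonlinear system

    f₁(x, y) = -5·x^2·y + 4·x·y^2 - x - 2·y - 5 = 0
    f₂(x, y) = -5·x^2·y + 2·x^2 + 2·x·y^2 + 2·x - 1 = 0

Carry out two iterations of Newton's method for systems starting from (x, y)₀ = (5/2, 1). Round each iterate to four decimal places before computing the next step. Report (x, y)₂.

(2.6299, 5.7144)

At (5/2, 1): F = (-30.7500, -9.7500).
Jacobian J = [[-10·x·y + 4·y^2 - 1, -5·x^2 + 8·x·y - 2], [-10·x·y + 4·x + 2·y^2 + 2, -5·x^2 + 4·x·y]].
At the point, J = [[-22.0000, -13.2500], [-11.0000, -21.2500]] (det J = 321.7500).
Solving J·Δ = −F gives Δ = (-1.6294, 0.3846).
Then the next iterate is (x, y)₁ = (0.8706, 1.3846).
Round to (0.8706, 1.3846) and repeat: F = (-7.210880, 0.347924), J = [[-5.385859, 3.853740], [-2.737693, 1.032009]].
Δ = (1.7593, 4.3298), so (x, y)₂ = (2.6299, 5.7144).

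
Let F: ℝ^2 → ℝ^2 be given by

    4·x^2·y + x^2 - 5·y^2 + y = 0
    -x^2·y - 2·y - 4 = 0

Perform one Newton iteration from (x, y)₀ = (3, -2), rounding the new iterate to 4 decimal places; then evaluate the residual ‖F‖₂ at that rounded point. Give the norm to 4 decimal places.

At (3, -2): F = (-85.0000, 18.0000).
Jacobian J = [[8·x·y + 2·x, 4·x^2 - 10·y + 1], [-2·x·y, -x^2 - 2]].
At the point, J = [[-42.0000, 57.0000], [12.0000, -11.0000]] (det J = -222.0000).
Solving J·Δ = −F gives Δ = (-0.4099, 1.1892).
Then the next iterate is (x, y)₁ = (2.5901, -0.8108).
Re-evaluating at (2.5901, -0.8108): F = (-19.146555, 3.060947), so ‖F‖₂ = 19.3897.

19.3897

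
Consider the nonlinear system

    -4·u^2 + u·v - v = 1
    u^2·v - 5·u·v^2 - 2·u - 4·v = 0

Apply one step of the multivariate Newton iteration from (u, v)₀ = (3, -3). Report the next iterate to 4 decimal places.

(1.4505, -2.4181)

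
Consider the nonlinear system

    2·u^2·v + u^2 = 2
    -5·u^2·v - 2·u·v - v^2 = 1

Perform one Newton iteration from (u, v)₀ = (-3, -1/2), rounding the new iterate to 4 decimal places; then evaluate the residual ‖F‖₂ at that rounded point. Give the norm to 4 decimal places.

5.1782

At (-3, -1/2): F = (-2.0000, 18.2500).
Jacobian J = [[4·u·v + 2·u, 2·u^2], [-10·u·v - 2·v, -5·u^2 - 2·u - 2·v]].
At the point, J = [[0.0000, 18.0000], [-14.0000, -38.0000]] (det J = 252.0000).
Solving J·Δ = −F gives Δ = (1.0020, 0.1111).
Then the next iterate is (u, v)₁ = (-1.9980, -0.3889).
Re-evaluating at (-1.9980, -0.3889): F = (-1.112977, 5.057164), so ‖F‖₂ = 5.1782.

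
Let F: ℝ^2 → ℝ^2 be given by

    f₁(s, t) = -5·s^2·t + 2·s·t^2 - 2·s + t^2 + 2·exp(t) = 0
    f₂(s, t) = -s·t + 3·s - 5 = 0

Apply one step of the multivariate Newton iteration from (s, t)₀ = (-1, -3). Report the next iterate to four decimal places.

At (-1, -3): F = (8.099574, -11.0000).
Jacobian J = [[-10·s·t + 2·t^2 - 2, -5·s^2 + 4·s·t + 2·t + 2·exp(t)], [-t + 3, -s]].
At the point, J = [[-14.0000, 1.099574], [6.0000, 1.0000]] (det J = -20.597445).
Solving J·Δ = −F gives Δ = (0.9805, 5.1173).
Then the next iterate is (s, t)₁ = (-0.0195, 2.1173).

(-0.0195, 2.1173)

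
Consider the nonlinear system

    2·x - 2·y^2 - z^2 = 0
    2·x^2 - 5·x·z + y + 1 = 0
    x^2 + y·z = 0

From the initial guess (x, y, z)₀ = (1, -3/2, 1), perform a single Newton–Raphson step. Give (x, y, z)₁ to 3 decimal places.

(0.594, -0.951, 0.491)

At (1, -3/2, 1): F = (-3.500, -3.500, -0.500).
Jacobian J = [[2, -4·y, -2·z], [4·x - 5·z, 1, -5·x], [2·x, z, y]].
At the point, J = [[2.000, 6.000, -2.000], [-1.000, 1.000, -5.000], [2.000, 1.000, -1.500]] (det J = -56.000).
Solving J·Δ = −F gives Δ = (-0.406, 0.549, -0.509).
Then the next iterate is (x, y, z)₁ = (0.594, -0.951, 0.491).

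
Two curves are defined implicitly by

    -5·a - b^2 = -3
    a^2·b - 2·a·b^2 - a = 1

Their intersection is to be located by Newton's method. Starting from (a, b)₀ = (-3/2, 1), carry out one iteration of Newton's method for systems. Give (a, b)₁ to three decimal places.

At (-3/2, 1): F = (9.500, 5.750).
Jacobian J = [[-5, -2·b], [2·a·b - 2·b^2 - 1, a^2 - 4·a·b]].
At the point, J = [[-5.000, -2.000], [-6.000, 8.250]] (det J = -53.250).
Solving J·Δ = −F gives Δ = (1.688, 0.531).
Then the next iterate is (a, b)₁ = (0.188, 1.531).

(0.188, 1.531)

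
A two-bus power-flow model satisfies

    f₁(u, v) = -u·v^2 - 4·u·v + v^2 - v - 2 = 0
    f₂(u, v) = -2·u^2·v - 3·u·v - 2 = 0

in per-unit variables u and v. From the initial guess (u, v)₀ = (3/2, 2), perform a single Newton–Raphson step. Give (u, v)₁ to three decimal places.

At (3/2, 2): F = (-18.000, -20.000).
Jacobian J = [[-v^2 - 4·v, -2·u·v - 4·u + 2·v - 1], [-4·u·v - 3·v, -2·u^2 - 3·u]].
At the point, J = [[-12.000, -9.000], [-18.000, -9.000]] (det J = -54.000).
Solving J·Δ = −F gives Δ = (-0.333, -1.556).
Then the next iterate is (u, v)₁ = (1.167, 0.444).

(1.167, 0.444)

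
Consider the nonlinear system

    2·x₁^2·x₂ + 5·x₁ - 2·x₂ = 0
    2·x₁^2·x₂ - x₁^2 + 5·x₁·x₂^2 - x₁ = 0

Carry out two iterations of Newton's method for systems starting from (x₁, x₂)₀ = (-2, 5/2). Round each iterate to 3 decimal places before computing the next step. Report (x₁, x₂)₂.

(-2.793, 0.849)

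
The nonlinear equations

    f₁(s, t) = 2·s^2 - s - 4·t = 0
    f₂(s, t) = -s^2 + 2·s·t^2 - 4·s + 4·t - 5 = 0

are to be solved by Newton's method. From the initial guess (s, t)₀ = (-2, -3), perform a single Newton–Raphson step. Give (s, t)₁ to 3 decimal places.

(0.333, -2.750)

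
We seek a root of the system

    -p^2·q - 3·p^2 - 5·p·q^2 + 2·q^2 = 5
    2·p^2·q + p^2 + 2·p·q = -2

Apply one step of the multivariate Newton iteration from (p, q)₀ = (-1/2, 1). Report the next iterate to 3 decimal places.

At (-1/2, 1): F = (-1.500, 1.750).
Jacobian J = [[-2·p·q - 6·p - 5·q^2, -p^2 - 10·p·q + 4·q], [4·p·q + 2·p + 2·q, 2·p^2 + 2·p]].
At the point, J = [[-1.000, 8.750], [-1.000, -0.500]] (det J = 9.250).
Solving J·Δ = −F gives Δ = (1.574, 0.351).
Then the next iterate is (p, q)₁ = (1.074, 1.351).

(1.074, 1.351)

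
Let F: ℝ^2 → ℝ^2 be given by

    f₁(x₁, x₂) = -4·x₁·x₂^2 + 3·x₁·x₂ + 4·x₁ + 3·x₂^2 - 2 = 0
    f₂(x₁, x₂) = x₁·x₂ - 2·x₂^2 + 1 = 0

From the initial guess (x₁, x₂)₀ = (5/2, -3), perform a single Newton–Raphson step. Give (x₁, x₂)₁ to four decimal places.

(2.6996, -1.2691)

At (5/2, -3): F = (-77.5000, -24.5000).
Jacobian J = [[-4·x₂^2 + 3·x₂ + 4, -8·x₁·x₂ + 3·x₁ + 6·x₂], [x₂, x₁ - 4·x₂]].
At the point, J = [[-41.0000, 49.5000], [-3.0000, 14.5000]] (det J = -446.0000).
Solving J·Δ = −F gives Δ = (0.1996, 1.7309).
Then the next iterate is (x₁, x₂)₁ = (2.6996, -1.2691).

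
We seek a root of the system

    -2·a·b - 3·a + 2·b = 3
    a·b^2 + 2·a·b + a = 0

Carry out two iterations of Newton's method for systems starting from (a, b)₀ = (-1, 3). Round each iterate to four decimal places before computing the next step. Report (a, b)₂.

At (-1, 3): F = (12.0000, -16.0000).
Jacobian J = [[-2·b - 3, -2·a + 2], [b^2 + 2·b + 1, 2·a·b + 2·a]].
At the point, J = [[-9.0000, 4.0000], [16.0000, -8.0000]] (det J = 8.0000).
Solving J·Δ = −F gives Δ = (4.0000, 6.0000).
Then the next iterate is (a, b)₁ = (3.0000, 9.0000).
Round to (3.0000, 9.0000) and repeat: F = (-48.0000, 300.0000), J = [[-21.0000, -4.0000], [100.0000, 60.0000]].
Δ = (-1.9535, -1.7442), so (a, b)₂ = (1.0465, 7.2558).

(1.0465, 7.2558)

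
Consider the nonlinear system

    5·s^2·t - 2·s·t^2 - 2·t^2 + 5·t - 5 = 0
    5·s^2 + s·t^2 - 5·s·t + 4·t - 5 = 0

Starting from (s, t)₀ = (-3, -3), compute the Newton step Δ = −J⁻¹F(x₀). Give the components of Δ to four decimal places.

At (-3, -3): F = (-119.0000, -44.0000).
Jacobian J = [[10·s·t - 2·t^2, 5·s^2 - 4·s·t - 4·t + 5], [10·s + t^2 - 5·t, 2·s·t - 5·s + 4]].
At the point, J = [[72.0000, 26.0000], [-6.0000, 37.0000]] (det J = 2820.0000).
Solving J·Δ = −F gives Δ = (1.1557, 1.3766).

(1.1557, 1.3766)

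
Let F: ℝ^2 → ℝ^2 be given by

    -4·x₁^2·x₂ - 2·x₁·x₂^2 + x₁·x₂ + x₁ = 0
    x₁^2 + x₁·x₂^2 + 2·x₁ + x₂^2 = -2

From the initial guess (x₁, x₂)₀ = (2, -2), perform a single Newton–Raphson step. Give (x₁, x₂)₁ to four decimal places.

(1.2838, -0.7635)

At (2, -2): F = (14.0000, 22.0000).
Jacobian J = [[-8·x₁·x₂ - 2·x₂^2 + x₂ + 1, -4·x₁^2 - 4·x₁·x₂ + x₁], [2·x₁ + x₂^2 + 2, 2·x₁·x₂ + 2·x₂]].
At the point, J = [[23.0000, 2.0000], [10.0000, -12.0000]] (det J = -296.0000).
Solving J·Δ = −F gives Δ = (-0.7162, 1.2365).
Then the next iterate is (x₁, x₂)₁ = (1.2838, -0.7635).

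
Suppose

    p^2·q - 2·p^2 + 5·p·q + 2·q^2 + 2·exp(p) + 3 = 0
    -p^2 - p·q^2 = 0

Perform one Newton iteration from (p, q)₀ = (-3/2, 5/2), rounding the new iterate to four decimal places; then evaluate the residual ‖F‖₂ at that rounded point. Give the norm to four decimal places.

2.1463

At (-3/2, 5/2): F = (-1.678740, 7.1250).
Jacobian J = [[2·p·q - 4·p + 5·q + 2·exp(p), p^2 + 5·p + 4·q], [-2·p - q^2, -2·p·q]].
At the point, J = [[11.446260, 4.7500], [-3.2500, 7.5000]] (det J = 101.284452).
Solving J·Δ = −F gives Δ = (0.4585, -0.7513).
Then the next iterate is (p, q)₁ = (-1.0415, 1.7487).
Re-evaluating at (-1.0415, 1.7487): F = (0.442807, 2.100134), so ‖F‖₂ = 2.1463.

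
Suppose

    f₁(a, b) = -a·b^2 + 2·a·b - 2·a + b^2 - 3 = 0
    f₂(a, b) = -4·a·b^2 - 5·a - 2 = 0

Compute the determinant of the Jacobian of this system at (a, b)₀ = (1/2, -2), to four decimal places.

-101.0000

J = [[-b^2 + 2·b - 2, -2·a·b + 2·a + 2·b], [-4·b^2 - 5, -8·a·b]].
At the point, J = [[-10.0000, -1.0000], [-21.0000, 8.0000]].
det J = -101.0000.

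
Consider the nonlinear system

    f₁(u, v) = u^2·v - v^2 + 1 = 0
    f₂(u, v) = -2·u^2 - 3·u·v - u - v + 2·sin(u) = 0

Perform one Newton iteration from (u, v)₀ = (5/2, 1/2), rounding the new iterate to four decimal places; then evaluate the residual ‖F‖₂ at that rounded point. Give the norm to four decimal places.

At (5/2, 1/2): F = (3.8750, -18.053056).
Jacobian J = [[2·u·v, u^2 - 2·v], [-4·u - 3·v + 2·cos(u) - 1, -3·u - 1]].
At the point, J = [[2.5000, 5.2500], [-14.102287, -8.5000]] (det J = 52.787008).
Solving J·Δ = −F gives Δ = (-1.1715, -0.1802).
Then the next iterate is (u, v)₁ = (1.3285, 0.3198).
Re-evaluating at (1.3285, 0.3198): F = (1.462147, -4.511108), so ‖F‖₂ = 4.7421.

4.7421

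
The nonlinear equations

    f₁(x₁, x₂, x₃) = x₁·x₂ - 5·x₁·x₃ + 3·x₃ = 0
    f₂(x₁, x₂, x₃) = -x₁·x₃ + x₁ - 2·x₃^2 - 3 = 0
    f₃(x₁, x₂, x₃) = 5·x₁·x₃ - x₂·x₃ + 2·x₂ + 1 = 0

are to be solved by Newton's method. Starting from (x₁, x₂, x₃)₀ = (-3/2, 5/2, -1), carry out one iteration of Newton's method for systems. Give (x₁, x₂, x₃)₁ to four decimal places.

At (-3/2, 5/2, -1): F = (-14.2500, -8.0000, 16.0000).
Jacobian J = [[x₂ - 5·x₃, x₁, -5·x₁ + 3], [-x₃ + 1, 0, -x₁ - 4·x₃], [5·x₃, -x₃ + 2, 5·x₁ - x₂]].
At the point, J = [[7.5000, -1.5000, 10.5000], [2.0000, 0.0000, 5.5000], [-5.0000, 3.0000, -10.0000]] (det J = -49.5000).
Solving J·Δ = −F gives Δ = (-0.5833, -0.7500, 1.6667).
Then the next iterate is (x₁, x₂, x₃)₁ = (-2.0833, 1.7500, 0.6667).

(-2.0833, 1.7500, 0.6667)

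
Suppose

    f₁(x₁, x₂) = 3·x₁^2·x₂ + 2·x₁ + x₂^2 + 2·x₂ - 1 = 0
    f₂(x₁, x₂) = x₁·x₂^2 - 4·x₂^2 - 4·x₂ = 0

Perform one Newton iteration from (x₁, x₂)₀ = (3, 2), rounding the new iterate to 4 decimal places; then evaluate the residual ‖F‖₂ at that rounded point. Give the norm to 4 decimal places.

12.5501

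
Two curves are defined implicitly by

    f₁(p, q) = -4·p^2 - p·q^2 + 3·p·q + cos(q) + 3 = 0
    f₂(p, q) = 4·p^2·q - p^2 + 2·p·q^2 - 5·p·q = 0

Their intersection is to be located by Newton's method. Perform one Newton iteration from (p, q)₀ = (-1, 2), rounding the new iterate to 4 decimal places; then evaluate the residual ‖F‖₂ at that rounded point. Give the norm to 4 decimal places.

8.4473

At (-1, 2): F = (-3.416147, 9.0000).
Jacobian J = [[-8·p - q^2 + 3·q, -2·p·q + 3·p - sin(q)], [8·p·q - 2·p + 2·q^2 - 5·q, 4·p^2 + 4·p·q - 5·p]].
At the point, J = [[10.0000, 0.090703], [-16.0000, 1.0000]] (det J = 11.451241).
Solving J·Δ = −F gives Δ = (0.3696, -3.0863).
Then the next iterate is (p, q)₁ = (-0.6304, -1.0863).
Re-evaluating at (-0.6304, -1.0863): F = (4.674459, -7.036026), so ‖F‖₂ = 8.4473.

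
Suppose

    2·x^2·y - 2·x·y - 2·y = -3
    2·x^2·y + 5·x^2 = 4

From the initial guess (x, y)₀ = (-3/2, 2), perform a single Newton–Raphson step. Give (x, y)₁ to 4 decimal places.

At (-3/2, 2): F = (14.0000, 16.2500).
Jacobian J = [[4·x·y - 2·y, 2·x^2 - 2·x - 2], [4·x·y + 10·x, 2·x^2]].
At the point, J = [[-16.0000, 5.5000], [-27.0000, 4.5000]] (det J = 76.5000).
Solving J·Δ = −F gives Δ = (0.3448, -1.5425).
Then the next iterate is (x, y)₁ = (-1.1552, 0.4575).

(-1.1552, 0.4575)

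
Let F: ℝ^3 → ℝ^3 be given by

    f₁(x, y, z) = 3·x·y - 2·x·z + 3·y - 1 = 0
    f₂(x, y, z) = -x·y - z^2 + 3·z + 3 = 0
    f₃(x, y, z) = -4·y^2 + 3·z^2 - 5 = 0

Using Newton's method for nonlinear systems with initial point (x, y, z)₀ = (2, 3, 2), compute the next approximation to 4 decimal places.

(0.2402, 3.4657, 5.3480)

At (2, 3, 2): F = (18.0000, -1.0000, -29.0000).
Jacobian J = [[3·y - 2·z, 3·x + 3, -2·x], [-y, -x, -2·z + 3], [0, -8·y, 6·z]].
At the point, J = [[5.0000, 9.0000, -4.0000], [-3.0000, -2.0000, -1.0000], [0.0000, -24.0000, 12.0000]] (det J = -204.0000).
Solving J·Δ = −F gives Δ = (-1.7598, 0.4657, 3.3480).
Then the next iterate is (x, y, z)₁ = (0.2402, 3.4657, 5.3480).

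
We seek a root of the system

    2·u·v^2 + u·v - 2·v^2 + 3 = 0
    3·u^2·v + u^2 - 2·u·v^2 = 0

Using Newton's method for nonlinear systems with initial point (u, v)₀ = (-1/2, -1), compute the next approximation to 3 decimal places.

(-3.200, -0.600)

At (-1/2, -1): F = (0.500, 0.500).
Jacobian J = [[2·v^2 + v, 4·u·v + u - 4·v], [6·u·v + 2·u - 2·v^2, 3·u^2 - 4·u·v]].
At the point, J = [[1.000, 5.500], [0.000, -1.250]] (det J = -1.250).
Solving J·Δ = −F gives Δ = (-2.700, 0.400).
Then the next iterate is (u, v)₁ = (-3.200, -0.600).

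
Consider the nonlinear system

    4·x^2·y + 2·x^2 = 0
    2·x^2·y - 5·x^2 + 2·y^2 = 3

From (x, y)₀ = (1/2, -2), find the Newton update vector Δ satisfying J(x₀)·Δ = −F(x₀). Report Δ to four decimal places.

(-0.1574, 0.5556)

At (1/2, -2): F = (-1.5000, 2.7500).
Jacobian J = [[8·x·y + 4·x, 4·x^2], [4·x·y - 10·x, 2·x^2 + 4·y]].
At the point, J = [[-6.0000, 1.0000], [-9.0000, -7.5000]] (det J = 54.0000).
Solving J·Δ = −F gives Δ = (-0.1574, 0.5556).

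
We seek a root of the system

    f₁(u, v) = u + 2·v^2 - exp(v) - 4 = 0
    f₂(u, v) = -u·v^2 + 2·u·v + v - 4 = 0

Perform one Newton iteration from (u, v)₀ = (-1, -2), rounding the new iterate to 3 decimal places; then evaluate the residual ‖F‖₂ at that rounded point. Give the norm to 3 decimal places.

At (-1, -2): F = (2.86466, 2.000).
Jacobian J = [[1, 4·v - exp(v)], [-v^2 + 2·v, -2·u·v + 2·u + 1]].
At the point, J = [[1.000, -8.13534], [-8.000, -5.000]] (det J = -70.08268).
Solving J·Δ = −F gives Δ = (0.028, 0.356).
Then the next iterate is (u, v)₁ = (-0.972, -1.644).
Re-evaluating at (-0.972, -1.644): F = (0.24027, 0.17900), so ‖F‖₂ = 0.300.

0.300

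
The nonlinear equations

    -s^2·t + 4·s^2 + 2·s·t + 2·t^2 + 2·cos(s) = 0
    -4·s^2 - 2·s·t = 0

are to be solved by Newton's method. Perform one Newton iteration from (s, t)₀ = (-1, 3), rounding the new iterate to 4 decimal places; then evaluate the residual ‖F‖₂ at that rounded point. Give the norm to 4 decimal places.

4.0051

At (-1, 3): F = (14.080605, 2.0000).
Jacobian J = [[-2·s·t + 8·s + 2·t - 2·sin(s), -s^2 + 2·s + 4·t], [-8·s - 2·t, -2·s]].
At the point, J = [[5.682942, 9.0000], [2.0000, 2.0000]] (det J = -6.634116).
Solving J·Δ = −F gives Δ = (1.5317, -2.5317).
Then the next iterate is (s, t)₁ = (0.5317, 0.4683).
Re-evaluating at (0.5317, 0.4683): F = (3.658922, -1.628810), so ‖F‖₂ = 4.0051.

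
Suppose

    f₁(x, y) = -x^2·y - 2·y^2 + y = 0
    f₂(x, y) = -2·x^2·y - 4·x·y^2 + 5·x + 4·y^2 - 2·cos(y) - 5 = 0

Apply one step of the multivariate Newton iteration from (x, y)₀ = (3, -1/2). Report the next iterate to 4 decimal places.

(1.0418, -0.8958)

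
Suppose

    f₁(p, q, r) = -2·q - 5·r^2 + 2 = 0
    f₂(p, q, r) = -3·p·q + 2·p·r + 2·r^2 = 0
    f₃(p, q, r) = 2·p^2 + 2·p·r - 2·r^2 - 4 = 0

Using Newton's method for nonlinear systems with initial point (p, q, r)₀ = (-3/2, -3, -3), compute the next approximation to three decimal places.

(-1.224, -1.808, -1.687)

At (-3/2, -3, -3): F = (-37.000, 13.500, -8.500).
Jacobian J = [[0, -2, -10·r], [-3·q + 2·r, -3·p, 2·p + 4·r], [4·p + 2·r, 0, 2·p - 4·r]].
At the point, J = [[0.000, -2.000, 30.000], [3.000, 4.500, -15.000], [-12.000, 0.000, 9.000]] (det J = 1314.000).
Solving J·Δ = −F gives Δ = (0.276, 1.192, 1.313).
Then the next iterate is (p, q, r)₁ = (-1.224, -1.808, -1.687).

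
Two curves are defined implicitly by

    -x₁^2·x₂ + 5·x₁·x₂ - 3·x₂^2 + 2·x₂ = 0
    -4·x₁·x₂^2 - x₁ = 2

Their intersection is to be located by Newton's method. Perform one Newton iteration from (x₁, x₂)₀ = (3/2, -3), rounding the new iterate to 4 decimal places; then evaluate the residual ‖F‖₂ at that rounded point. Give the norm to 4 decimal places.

At (3/2, -3): F = (-48.7500, -57.5000).
Jacobian J = [[-2·x₁·x₂ + 5·x₂, -x₁^2 + 5·x₁ - 6·x₂ + 2], [-4·x₂^2 - 1, -8·x₁·x₂]].
At the point, J = [[-6.0000, 25.2500], [-37.0000, 36.0000]] (det J = 718.2500).
Solving J·Δ = −F gives Δ = (0.4220, 2.0310).
Then the next iterate is (x₁, x₂)₁ = (1.9220, -0.9690).
Re-evaluating at (1.9220, -0.9690): F = (-10.487406, -11.140732), so ‖F‖₂ = 15.3004.

15.3004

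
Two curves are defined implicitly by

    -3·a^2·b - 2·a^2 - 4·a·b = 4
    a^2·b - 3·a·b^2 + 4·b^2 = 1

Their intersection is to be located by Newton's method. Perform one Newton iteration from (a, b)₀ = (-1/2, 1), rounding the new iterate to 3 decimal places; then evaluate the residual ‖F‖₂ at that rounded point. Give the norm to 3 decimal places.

At (-1/2, 1): F = (-3.250, 4.750).
Jacobian J = [[-6·a·b - 4·a - 4·b, -3·a^2 - 4·a], [2·a·b - 3·b^2, a^2 - 6·a·b + 8·b]].
At the point, J = [[1.000, 1.250], [-4.000, 11.250]] (det J = 16.250).
Solving J·Δ = −F gives Δ = (2.615, 0.508).
Then the next iterate is (a, b)₁ = (2.115, 1.508).
Re-evaluating at (2.115, 1.508): F = (-45.94100, 0.41294), so ‖F‖₂ = 45.943.

45.943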